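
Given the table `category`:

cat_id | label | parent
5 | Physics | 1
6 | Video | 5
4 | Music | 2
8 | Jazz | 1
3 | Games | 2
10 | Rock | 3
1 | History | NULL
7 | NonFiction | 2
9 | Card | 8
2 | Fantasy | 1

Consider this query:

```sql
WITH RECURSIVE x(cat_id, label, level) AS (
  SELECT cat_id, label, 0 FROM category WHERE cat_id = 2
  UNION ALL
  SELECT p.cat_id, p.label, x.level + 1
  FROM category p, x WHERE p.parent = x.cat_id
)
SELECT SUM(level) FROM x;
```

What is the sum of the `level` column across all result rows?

Base: cat_id=2 (Fantasy) at level 0.
Iteration 1: rows with parent in {2} -> Games (id 3, level 1), Music (id 4, level 1), NonFiction (id 7, level 1).
Iteration 2: rows with parent in {3,4,7} -> Rock (id 10, level 2).
Iteration 3: no rows with parent in {10}; recursion stops.
SUM(level) = 0 + 1 + 1 + 1 + 2 = 5.

5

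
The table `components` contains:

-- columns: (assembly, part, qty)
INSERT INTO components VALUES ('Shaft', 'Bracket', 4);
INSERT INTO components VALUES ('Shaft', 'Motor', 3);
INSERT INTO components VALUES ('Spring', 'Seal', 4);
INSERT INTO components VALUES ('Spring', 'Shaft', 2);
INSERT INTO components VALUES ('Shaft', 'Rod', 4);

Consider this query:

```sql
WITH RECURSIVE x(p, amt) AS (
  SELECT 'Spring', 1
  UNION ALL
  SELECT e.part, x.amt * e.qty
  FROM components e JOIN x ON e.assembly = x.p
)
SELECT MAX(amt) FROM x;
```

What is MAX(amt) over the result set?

8

Base: (Spring, amt=1).
Iteration 1: components of {Spring} -> Seal = 1*4 = 4, Shaft = 1*2 = 2.
Iteration 2: components of {Seal,Shaft} -> Bracket = 2*4 = 8, Motor = 2*3 = 6, Rod = 2*4 = 8.
Iteration 3: no further components; recursion stops.
amt values: 1, 2, 4, 8, 6, 8; the maximum is 8.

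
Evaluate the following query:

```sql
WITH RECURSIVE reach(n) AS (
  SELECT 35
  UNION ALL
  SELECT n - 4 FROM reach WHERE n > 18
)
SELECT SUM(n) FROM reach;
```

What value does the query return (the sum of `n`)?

Base: n=35.
Iteration 1: 35 > 18 holds -> n = 35 - 4 = 31.
Iteration 2: 31 > 18 holds -> n = 31 - 4 = 27.
Iteration 3: 27 > 18 holds -> n = 27 - 4 = 23.
Iteration 4: 23 > 18 holds -> n = 23 - 4 = 19.
Iteration 5: 19 > 18 holds -> n = 19 - 4 = 15.
Iteration 6: 15 > 18 fails; recursion stops.
SUM(n) = 35 + 31 + 27 + 23 + 19 + 15 = 150.

150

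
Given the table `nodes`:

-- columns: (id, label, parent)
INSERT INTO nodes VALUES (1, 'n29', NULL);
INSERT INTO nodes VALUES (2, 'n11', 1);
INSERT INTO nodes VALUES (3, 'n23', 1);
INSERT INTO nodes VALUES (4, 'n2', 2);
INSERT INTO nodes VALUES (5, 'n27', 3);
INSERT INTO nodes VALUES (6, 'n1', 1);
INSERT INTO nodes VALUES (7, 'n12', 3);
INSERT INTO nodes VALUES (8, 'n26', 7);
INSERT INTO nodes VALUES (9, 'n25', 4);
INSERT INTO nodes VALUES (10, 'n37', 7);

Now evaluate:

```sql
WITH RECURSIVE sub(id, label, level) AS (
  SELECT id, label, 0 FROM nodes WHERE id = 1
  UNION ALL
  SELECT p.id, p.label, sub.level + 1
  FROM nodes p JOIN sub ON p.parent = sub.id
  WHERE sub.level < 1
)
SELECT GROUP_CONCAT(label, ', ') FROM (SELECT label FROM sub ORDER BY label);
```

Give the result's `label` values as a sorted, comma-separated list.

Base: id=1 (n29) at level 0.
Iteration 1: rows with parent in {1} -> n11 (id 2, level 1), n23 (id 3, level 1), n1 (id 6, level 1).
Iteration 2: level < 1 fails for all current rows; recursion stops.

n1, n11, n23, n29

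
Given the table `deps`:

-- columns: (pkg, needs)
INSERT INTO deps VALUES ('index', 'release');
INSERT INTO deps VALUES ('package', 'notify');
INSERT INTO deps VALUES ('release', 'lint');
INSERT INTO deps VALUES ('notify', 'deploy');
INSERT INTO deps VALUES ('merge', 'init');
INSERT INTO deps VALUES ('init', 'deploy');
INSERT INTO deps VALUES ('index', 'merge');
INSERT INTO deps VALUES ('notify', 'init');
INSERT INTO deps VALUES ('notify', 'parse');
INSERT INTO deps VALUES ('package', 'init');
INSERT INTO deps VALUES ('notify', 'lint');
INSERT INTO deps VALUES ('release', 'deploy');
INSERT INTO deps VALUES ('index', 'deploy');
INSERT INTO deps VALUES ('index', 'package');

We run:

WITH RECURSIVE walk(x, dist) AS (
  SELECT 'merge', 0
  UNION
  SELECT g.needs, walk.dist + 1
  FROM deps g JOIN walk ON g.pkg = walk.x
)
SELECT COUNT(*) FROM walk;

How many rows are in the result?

Base: (merge, dist=0).
Iteration 1: edges from {merge} -> (init, dist=1).
Iteration 2: edges from {init} -> (deploy, dist=2).
Iteration 3: no outgoing edges from {deploy}; recursion stops.
Total rows emitted: 3.

3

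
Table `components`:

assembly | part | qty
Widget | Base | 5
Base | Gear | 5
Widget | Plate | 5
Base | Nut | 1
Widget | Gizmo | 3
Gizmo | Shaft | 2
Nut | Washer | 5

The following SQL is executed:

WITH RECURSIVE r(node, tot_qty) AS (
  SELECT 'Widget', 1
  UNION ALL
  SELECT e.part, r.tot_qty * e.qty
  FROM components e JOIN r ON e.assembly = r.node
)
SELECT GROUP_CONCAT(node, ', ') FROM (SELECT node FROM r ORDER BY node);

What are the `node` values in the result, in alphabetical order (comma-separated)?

Base: (Widget, tot_qty=1).
Iteration 1: components of {Widget} -> Base = 1*5 = 5, Gizmo = 1*3 = 3, Plate = 1*5 = 5.
Iteration 2: components of {Base,Gizmo,Plate} -> Gear = 5*5 = 25, Nut = 5*1 = 5, Shaft = 3*2 = 6.
Iteration 3: components of {Gear,Nut,Shaft} -> Washer = 5*5 = 25.
Iteration 4: no further components; recursion stops.

Base, Gear, Gizmo, Nut, Plate, Shaft, Washer, Widget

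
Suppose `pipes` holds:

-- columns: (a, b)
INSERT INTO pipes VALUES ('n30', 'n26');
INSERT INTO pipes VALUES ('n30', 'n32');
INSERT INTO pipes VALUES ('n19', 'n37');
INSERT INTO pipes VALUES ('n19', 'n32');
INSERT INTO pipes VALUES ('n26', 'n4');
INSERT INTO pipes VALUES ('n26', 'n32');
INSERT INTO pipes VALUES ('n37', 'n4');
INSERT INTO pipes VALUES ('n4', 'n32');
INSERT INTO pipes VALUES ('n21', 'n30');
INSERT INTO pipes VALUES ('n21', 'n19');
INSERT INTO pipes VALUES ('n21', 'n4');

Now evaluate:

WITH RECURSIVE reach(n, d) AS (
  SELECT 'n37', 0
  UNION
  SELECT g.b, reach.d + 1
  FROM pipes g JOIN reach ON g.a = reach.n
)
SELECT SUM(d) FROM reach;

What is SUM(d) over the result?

Base: (n37, d=0).
Iteration 1: edges from {n37} -> (n4, d=1).
Iteration 2: edges from {n4} -> (n32, d=2).
Iteration 3: no outgoing edges from {n32}; recursion stops.
SUM(d) = 0 + 1 + 2 = 3.

3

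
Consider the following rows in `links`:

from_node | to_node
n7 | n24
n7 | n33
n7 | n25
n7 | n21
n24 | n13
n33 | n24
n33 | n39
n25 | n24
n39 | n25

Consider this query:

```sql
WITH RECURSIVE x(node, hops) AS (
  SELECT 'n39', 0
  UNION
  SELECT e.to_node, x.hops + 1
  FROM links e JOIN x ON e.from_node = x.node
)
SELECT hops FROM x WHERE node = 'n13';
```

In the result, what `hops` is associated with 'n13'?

Base: (n39, hops=0).
Iteration 1: edges from {n39} -> (n25, hops=1).
Iteration 2: edges from {n25} -> (n24, hops=2).
Iteration 3: edges from {n24} -> (n13, hops=3).
Iteration 4: no outgoing edges from {n13}; recursion stops.

3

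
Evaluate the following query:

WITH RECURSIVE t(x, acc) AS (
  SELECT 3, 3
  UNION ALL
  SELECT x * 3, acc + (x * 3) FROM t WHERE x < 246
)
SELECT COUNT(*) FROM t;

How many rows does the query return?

6

Base: x=3, acc=3.
Iteration 1: 3 < 246 holds -> x = 3 * 3 = 9, acc = 3 + 9 = 12.
Iteration 2: 9 < 246 holds -> x = 9 * 3 = 27, acc = 12 + 27 = 39.
Iteration 3: 27 < 246 holds -> x = 27 * 3 = 81, acc = 39 + 81 = 120.
Iteration 4: 81 < 246 holds -> x = 81 * 3 = 243, acc = 120 + 243 = 363.
Iteration 5: 243 < 246 holds -> x = 243 * 3 = 729, acc = 363 + 729 = 1092.
Iteration 6: 729 < 246 fails; recursion stops.
Total rows emitted: 6.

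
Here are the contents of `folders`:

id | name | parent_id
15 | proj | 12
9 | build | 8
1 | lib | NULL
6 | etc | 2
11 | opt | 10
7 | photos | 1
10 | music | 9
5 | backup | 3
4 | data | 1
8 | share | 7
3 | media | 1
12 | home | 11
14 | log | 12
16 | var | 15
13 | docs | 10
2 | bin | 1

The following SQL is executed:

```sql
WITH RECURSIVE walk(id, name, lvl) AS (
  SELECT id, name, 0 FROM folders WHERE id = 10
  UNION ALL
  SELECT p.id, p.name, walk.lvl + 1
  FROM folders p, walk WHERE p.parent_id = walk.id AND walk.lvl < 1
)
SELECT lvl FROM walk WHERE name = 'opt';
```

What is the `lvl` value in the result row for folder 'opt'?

Base: id=10 (music) at lvl 0.
Iteration 1: rows with parent_id in {10} -> opt (id 11, lvl 1), docs (id 13, lvl 1).
Iteration 2: lvl < 1 fails for all current rows; recursion stops.

1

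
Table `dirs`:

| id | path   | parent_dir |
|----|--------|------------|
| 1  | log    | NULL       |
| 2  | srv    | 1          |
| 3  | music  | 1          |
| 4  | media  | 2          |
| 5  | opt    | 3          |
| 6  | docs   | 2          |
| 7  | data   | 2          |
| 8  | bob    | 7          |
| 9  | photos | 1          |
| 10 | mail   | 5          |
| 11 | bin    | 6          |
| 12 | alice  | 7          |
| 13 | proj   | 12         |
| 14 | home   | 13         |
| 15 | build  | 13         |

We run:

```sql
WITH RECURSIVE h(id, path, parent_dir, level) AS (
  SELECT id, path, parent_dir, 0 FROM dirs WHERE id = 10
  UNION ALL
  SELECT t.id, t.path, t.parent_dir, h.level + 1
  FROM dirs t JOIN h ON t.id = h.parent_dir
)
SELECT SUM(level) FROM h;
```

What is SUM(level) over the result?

6

Base: id=10 (mail), parent_dir=5, level 0.
Iteration 1: join on id=5 -> opt (id 5, parent_dir=3, level 1).
Iteration 2: join on id=3 -> music (id 3, parent_dir=1, level 2).
Iteration 3: join on id=1 -> log (id 1, parent_dir=NULL, level 3).
Iteration 4: parent_dir is NULL; no match; recursion stops.
SUM(level) = 0 + 1 + 2 + 3 = 6.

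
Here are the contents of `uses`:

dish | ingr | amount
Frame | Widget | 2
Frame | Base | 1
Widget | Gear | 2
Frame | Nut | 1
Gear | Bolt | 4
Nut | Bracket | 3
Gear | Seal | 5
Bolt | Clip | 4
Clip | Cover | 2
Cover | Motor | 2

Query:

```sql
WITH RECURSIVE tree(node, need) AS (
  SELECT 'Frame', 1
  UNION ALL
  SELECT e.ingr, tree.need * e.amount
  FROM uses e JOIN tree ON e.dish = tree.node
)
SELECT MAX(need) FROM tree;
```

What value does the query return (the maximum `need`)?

256

Base: (Frame, need=1).
Iteration 1: components of {Frame} -> Base = 1*1 = 1, Nut = 1*1 = 1, Widget = 1*2 = 2.
Iteration 2: components of {Base,Nut,Widget} -> Bracket = 1*3 = 3, Gear = 2*2 = 4.
Iteration 3: components of {Bracket,Gear} -> Bolt = 4*4 = 16, Seal = 4*5 = 20.
Iteration 4: components of {Bolt,Seal} -> Clip = 16*4 = 64.
Iteration 5: components of {Clip} -> Cover = 64*2 = 128.
Iteration 6: components of {Cover} -> Motor = 128*2 = 256.
Iteration 7: no further components; recursion stops.
need values: 1, 2, 1, 1, 4, 3, 16, 20, 64, 128, 256; the maximum is 256.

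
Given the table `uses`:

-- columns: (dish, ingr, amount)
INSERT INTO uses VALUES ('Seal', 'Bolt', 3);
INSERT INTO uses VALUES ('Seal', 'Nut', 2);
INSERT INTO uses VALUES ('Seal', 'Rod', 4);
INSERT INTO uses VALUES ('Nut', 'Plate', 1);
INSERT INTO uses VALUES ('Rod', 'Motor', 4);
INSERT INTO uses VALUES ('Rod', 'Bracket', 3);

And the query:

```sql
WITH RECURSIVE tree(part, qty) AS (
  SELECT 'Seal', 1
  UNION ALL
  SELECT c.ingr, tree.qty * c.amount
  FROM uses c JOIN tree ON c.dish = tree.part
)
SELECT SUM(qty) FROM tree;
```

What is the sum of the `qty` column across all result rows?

40

Base: (Seal, qty=1).
Iteration 1: components of {Seal} -> Bolt = 1*3 = 3, Nut = 1*2 = 2, Rod = 1*4 = 4.
Iteration 2: components of {Bolt,Nut,Rod} -> Bracket = 4*3 = 12, Motor = 4*4 = 16, Plate = 2*1 = 2.
Iteration 3: no further components; recursion stops.
SUM(qty) = 1 + 3 + 2 + 4 + 2 + 16 + 12 = 40.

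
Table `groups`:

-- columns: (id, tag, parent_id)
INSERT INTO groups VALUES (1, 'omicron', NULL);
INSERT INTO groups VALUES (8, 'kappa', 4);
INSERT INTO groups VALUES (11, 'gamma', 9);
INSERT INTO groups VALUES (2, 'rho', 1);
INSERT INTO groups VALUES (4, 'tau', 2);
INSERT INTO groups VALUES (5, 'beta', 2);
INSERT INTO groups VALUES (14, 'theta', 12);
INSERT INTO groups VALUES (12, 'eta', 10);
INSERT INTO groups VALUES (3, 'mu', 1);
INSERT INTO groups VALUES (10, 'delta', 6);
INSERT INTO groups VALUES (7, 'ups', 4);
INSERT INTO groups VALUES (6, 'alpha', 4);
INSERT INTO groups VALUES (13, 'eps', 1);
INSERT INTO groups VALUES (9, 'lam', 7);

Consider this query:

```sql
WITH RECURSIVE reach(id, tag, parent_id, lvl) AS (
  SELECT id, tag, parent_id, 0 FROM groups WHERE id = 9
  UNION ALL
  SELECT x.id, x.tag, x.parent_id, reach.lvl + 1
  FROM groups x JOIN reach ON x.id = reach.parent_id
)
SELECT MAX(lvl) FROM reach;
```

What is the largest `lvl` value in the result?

Base: id=9 (lam), parent_id=7, lvl 0.
Iteration 1: join on id=7 -> ups (id 7, parent_id=4, lvl 1).
Iteration 2: join on id=4 -> tau (id 4, parent_id=2, lvl 2).
Iteration 3: join on id=2 -> rho (id 2, parent_id=1, lvl 3).
Iteration 4: join on id=1 -> omicron (id 1, parent_id=NULL, lvl 4).
Iteration 5: parent_id is NULL; no match; recursion stops.
lvl values: 0, 1, 2, 3, 4; the maximum is 4.

4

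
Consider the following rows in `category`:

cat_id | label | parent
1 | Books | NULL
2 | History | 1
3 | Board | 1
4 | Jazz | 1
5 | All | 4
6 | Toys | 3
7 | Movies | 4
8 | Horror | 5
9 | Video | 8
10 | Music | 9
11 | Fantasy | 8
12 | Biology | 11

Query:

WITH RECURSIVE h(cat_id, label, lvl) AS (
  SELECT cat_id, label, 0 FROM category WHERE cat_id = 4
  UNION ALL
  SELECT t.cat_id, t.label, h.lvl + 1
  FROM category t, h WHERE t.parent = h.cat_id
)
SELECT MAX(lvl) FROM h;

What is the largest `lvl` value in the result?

4

Base: cat_id=4 (Jazz) at lvl 0.
Iteration 1: rows with parent in {4} -> All (id 5, lvl 1), Movies (id 7, lvl 1).
Iteration 2: rows with parent in {5,7} -> Horror (id 8, lvl 2).
Iteration 3: rows with parent in {8} -> Video (id 9, lvl 3), Fantasy (id 11, lvl 3).
Iteration 4: rows with parent in {9,11} -> Music (id 10, lvl 4), Biology (id 12, lvl 4).
Iteration 5: no rows with parent in {10,12}; recursion stops.
lvl values: 0, 1, 1, 2, 3, 3, 4, 4; the maximum is 4.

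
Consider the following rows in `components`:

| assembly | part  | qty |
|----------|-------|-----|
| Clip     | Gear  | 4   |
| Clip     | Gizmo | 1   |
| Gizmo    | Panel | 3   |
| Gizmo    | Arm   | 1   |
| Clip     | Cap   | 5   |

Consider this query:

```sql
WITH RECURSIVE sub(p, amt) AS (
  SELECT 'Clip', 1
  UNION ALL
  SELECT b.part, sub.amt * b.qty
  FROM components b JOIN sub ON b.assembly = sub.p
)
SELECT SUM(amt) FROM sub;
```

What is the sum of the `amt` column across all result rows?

15

Base: (Clip, amt=1).
Iteration 1: components of {Clip} -> Cap = 1*5 = 5, Gear = 1*4 = 4, Gizmo = 1*1 = 1.
Iteration 2: components of {Cap,Gear,Gizmo} -> Arm = 1*1 = 1, Panel = 1*3 = 3.
Iteration 3: no further components; recursion stops.
SUM(amt) = 1 + 4 + 1 + 5 + 3 + 1 = 15.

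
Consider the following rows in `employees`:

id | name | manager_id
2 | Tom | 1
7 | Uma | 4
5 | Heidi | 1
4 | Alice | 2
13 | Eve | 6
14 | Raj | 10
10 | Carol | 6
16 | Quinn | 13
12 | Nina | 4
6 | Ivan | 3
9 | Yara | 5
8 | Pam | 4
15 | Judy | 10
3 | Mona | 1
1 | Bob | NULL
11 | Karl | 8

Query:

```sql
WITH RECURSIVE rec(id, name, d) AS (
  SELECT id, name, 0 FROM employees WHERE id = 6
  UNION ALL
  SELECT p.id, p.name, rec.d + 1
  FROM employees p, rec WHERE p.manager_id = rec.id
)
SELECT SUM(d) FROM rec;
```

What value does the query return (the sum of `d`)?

Base: id=6 (Ivan) at d 0.
Iteration 1: rows with manager_id in {6} -> Carol (id 10, d 1), Eve (id 13, d 1).
Iteration 2: rows with manager_id in {10,13} -> Raj (id 14, d 2), Judy (id 15, d 2), Quinn (id 16, d 2).
Iteration 3: no rows with manager_id in {14,15,16}; recursion stops.
SUM(d) = 0 + 1 + 1 + 2 + 2 + 2 = 8.

8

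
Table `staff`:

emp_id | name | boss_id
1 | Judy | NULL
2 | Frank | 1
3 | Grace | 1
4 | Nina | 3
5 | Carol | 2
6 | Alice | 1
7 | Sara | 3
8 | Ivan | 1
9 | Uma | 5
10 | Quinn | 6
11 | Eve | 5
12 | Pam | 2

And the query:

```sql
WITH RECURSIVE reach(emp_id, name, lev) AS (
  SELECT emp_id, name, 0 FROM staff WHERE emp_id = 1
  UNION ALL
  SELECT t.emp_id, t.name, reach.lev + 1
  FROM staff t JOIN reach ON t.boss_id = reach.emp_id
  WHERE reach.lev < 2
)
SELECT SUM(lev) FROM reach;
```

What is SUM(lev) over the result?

14

Base: emp_id=1 (Judy) at lev 0.
Iteration 1: rows with boss_id in {1} -> Frank (id 2, lev 1), Grace (id 3, lev 1), Alice (id 6, lev 1), Ivan (id 8, lev 1).
Iteration 2: rows with boss_id in {2,3,6,8} -> Nina (id 4, lev 2), Carol (id 5, lev 2), Sara (id 7, lev 2), Quinn (id 10, lev 2), Pam (id 12, lev 2).
Iteration 3: lev < 2 fails for all current rows; recursion stops.
SUM(lev) = 0 + 1 + 1 + 1 + 1 + 2 + 2 + 2 + 2 + 2 = 14.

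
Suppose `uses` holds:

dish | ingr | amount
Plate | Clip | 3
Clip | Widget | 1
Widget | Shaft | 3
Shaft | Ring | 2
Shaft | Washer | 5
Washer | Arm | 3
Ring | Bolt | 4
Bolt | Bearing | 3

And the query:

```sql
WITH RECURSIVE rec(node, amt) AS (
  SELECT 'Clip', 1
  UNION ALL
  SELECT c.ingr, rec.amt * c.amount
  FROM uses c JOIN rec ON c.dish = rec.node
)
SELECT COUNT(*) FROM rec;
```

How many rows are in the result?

Base: (Clip, amt=1).
Iteration 1: components of {Clip} -> Widget = 1*1 = 1.
Iteration 2: components of {Widget} -> Shaft = 1*3 = 3.
Iteration 3: components of {Shaft} -> Ring = 3*2 = 6, Washer = 3*5 = 15.
Iteration 4: components of {Ring,Washer} -> Arm = 15*3 = 45, Bolt = 6*4 = 24.
Iteration 5: components of {Arm,Bolt} -> Bearing = 24*3 = 72.
Iteration 6: no further components; recursion stops.
Total rows emitted: 8.

8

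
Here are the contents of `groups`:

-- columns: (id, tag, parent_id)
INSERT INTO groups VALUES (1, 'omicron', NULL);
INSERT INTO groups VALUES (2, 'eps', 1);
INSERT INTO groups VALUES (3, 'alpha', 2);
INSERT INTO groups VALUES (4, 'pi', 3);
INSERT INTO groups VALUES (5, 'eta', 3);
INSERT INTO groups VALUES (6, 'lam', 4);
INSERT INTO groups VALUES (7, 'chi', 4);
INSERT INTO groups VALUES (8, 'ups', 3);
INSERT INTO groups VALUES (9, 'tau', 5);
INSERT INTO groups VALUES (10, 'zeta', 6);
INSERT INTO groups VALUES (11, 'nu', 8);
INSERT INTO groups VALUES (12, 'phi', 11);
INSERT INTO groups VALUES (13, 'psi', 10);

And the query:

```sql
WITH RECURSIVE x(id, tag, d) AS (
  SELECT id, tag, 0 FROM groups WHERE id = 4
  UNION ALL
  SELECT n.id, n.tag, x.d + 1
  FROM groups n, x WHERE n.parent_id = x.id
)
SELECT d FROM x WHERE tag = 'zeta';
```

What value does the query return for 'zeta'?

Base: id=4 (pi) at d 0.
Iteration 1: rows with parent_id in {4} -> lam (id 6, d 1), chi (id 7, d 1).
Iteration 2: rows with parent_id in {6,7} -> zeta (id 10, d 2).
Iteration 3: rows with parent_id in {10} -> psi (id 13, d 3).
Iteration 4: no rows with parent_id in {13}; recursion stops.

2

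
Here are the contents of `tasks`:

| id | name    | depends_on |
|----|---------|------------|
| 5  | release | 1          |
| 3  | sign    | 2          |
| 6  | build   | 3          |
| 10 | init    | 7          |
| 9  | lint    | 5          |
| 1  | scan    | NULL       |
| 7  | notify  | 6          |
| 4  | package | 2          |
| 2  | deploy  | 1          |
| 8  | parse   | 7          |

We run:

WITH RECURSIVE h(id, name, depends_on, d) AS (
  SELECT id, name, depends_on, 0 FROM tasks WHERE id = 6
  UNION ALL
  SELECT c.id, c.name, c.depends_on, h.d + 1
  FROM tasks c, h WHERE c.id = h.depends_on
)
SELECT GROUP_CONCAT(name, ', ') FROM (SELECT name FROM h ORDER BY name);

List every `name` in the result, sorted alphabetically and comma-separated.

build, deploy, scan, sign

Base: id=6 (build), depends_on=3, d 0.
Iteration 1: join on id=3 -> sign (id 3, depends_on=2, d 1).
Iteration 2: join on id=2 -> deploy (id 2, depends_on=1, d 2).
Iteration 3: join on id=1 -> scan (id 1, depends_on=NULL, d 3).
Iteration 4: depends_on is NULL; no match; recursion stops.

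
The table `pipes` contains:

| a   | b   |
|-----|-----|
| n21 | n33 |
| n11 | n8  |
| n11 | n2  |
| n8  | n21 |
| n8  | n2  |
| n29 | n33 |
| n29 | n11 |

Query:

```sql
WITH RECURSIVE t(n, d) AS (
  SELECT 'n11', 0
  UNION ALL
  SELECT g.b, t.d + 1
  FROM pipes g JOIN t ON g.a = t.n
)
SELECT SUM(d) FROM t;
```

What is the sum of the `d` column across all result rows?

Base: (n11, d=0).
Iteration 1: edges from {n11} -> (n2, d=1), (n8, d=1).
Iteration 2: edges from {n2,n8} -> (n2, d=2), (n21, d=2).
Iteration 3: edges from {n2,n21} -> (n33, d=3).
Iteration 4: no outgoing edges from {n33}; recursion stops.
SUM(d) = 0 + 1 + 1 + 2 + 2 + 3 = 9.

9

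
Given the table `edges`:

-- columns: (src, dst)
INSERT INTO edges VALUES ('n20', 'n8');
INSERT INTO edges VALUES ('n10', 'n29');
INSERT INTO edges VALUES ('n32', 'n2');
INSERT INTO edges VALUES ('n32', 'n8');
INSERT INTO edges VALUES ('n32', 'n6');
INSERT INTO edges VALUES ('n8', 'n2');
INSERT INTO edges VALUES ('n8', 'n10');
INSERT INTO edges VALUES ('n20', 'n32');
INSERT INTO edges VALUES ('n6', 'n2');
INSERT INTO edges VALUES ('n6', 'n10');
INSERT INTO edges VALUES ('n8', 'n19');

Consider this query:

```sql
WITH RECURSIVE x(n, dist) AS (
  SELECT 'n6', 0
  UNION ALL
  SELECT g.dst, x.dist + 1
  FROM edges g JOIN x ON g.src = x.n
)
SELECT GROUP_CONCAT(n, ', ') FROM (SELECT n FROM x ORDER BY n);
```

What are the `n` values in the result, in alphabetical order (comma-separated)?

Base: (n6, dist=0).
Iteration 1: edges from {n6} -> (n10, dist=1), (n2, dist=1).
Iteration 2: edges from {n10,n2} -> (n29, dist=2).
Iteration 3: no outgoing edges from {n29}; recursion stops.

n10, n2, n29, n6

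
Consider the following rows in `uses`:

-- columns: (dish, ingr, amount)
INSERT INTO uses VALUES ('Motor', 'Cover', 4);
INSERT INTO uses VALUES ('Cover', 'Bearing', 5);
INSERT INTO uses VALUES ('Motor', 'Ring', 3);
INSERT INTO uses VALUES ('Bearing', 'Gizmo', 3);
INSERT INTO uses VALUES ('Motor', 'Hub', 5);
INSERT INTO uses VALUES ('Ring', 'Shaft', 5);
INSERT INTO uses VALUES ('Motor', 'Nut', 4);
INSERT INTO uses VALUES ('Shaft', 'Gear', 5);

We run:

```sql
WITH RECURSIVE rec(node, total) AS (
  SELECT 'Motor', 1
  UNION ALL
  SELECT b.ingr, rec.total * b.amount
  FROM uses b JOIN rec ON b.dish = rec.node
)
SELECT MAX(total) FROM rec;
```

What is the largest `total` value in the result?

Base: (Motor, total=1).
Iteration 1: components of {Motor} -> Cover = 1*4 = 4, Hub = 1*5 = 5, Nut = 1*4 = 4, Ring = 1*3 = 3.
Iteration 2: components of {Cover,Hub,Nut,Ring} -> Bearing = 4*5 = 20, Shaft = 3*5 = 15.
Iteration 3: components of {Bearing,Shaft} -> Gear = 15*5 = 75, Gizmo = 20*3 = 60.
Iteration 4: no further components; recursion stops.
total values: 1, 4, 3, 5, 4, 20, 15, 60, 75; the maximum is 75.

75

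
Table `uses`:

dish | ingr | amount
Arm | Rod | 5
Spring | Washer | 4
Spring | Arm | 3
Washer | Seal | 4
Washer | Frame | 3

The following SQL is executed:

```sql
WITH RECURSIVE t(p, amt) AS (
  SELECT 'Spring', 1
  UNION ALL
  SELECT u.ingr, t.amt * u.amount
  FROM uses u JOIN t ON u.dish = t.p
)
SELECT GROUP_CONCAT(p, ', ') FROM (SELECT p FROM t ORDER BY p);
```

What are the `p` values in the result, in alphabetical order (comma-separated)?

Base: (Spring, amt=1).
Iteration 1: components of {Spring} -> Arm = 1*3 = 3, Washer = 1*4 = 4.
Iteration 2: components of {Arm,Washer} -> Frame = 4*3 = 12, Rod = 3*5 = 15, Seal = 4*4 = 16.
Iteration 3: no further components; recursion stops.

Arm, Frame, Rod, Seal, Spring, Washer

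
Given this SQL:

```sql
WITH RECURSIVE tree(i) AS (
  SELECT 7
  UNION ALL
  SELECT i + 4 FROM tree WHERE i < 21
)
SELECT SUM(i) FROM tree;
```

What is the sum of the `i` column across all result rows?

75

Base: i=7.
Iteration 1: 7 < 21 holds -> i = 7 + 4 = 11.
Iteration 2: 11 < 21 holds -> i = 11 + 4 = 15.
Iteration 3: 15 < 21 holds -> i = 15 + 4 = 19.
Iteration 4: 19 < 21 holds -> i = 19 + 4 = 23.
Iteration 5: 23 < 21 fails; recursion stops.
SUM(i) = 7 + 11 + 15 + 19 + 23 = 75.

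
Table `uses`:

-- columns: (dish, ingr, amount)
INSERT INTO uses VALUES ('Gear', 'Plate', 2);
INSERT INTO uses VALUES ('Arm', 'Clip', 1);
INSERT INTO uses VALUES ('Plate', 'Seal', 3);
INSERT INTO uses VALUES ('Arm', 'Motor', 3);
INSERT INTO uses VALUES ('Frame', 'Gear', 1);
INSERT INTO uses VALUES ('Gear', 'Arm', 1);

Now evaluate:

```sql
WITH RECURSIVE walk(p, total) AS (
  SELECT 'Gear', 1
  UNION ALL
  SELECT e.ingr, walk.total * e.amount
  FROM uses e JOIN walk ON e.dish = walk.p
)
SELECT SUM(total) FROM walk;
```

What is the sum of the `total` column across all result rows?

14

Base: (Gear, total=1).
Iteration 1: components of {Gear} -> Arm = 1*1 = 1, Plate = 1*2 = 2.
Iteration 2: components of {Arm,Plate} -> Clip = 1*1 = 1, Motor = 1*3 = 3, Seal = 2*3 = 6.
Iteration 3: no further components; recursion stops.
SUM(total) = 1 + 2 + 1 + 6 + 1 + 3 = 14.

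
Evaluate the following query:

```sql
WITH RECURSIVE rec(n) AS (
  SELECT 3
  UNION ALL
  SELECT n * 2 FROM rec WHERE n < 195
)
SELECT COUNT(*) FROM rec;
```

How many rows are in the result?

8

Base: n=3.
Iteration 1: 3 < 195 holds -> n = 3 * 2 = 6.
Iteration 2: 6 < 195 holds -> n = 6 * 2 = 12.
Iteration 3: 12 < 195 holds -> n = 12 * 2 = 24.
Iteration 4: 24 < 195 holds -> n = 24 * 2 = 48.
Iteration 5: 48 < 195 holds -> n = 48 * 2 = 96.
Iteration 6: 96 < 195 holds -> n = 96 * 2 = 192.
Iteration 7: 192 < 195 holds -> n = 192 * 2 = 384.
Iteration 8: 384 < 195 fails; recursion stops.
Total rows emitted: 8.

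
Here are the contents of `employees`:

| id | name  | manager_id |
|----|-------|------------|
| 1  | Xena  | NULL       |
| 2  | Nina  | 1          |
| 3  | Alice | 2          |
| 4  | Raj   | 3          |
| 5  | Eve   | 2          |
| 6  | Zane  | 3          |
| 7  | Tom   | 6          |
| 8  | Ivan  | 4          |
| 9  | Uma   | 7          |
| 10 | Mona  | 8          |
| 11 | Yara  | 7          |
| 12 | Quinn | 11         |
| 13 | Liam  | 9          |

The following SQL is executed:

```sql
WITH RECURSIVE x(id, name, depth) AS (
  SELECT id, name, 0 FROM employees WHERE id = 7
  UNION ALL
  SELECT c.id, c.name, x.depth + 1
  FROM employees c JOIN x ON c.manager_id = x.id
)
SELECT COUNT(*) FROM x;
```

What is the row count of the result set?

5

Base: id=7 (Tom) at depth 0.
Iteration 1: rows with manager_id in {7} -> Uma (id 9, depth 1), Yara (id 11, depth 1).
Iteration 2: rows with manager_id in {9,11} -> Quinn (id 12, depth 2), Liam (id 13, depth 2).
Iteration 3: no rows with manager_id in {12,13}; recursion stops.
Total rows emitted: 5.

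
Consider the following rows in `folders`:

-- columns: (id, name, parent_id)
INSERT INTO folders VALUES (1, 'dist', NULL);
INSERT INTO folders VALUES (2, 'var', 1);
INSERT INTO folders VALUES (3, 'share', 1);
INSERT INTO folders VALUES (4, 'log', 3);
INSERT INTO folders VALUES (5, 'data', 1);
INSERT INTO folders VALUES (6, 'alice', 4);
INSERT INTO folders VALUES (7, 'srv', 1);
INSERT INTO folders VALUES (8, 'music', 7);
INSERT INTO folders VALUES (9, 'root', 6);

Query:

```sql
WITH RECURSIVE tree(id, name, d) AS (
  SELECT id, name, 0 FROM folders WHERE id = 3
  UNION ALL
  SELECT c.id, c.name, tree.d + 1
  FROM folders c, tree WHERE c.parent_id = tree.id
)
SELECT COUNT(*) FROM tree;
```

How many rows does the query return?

Base: id=3 (share) at d 0.
Iteration 1: rows with parent_id in {3} -> log (id 4, d 1).
Iteration 2: rows with parent_id in {4} -> alice (id 6, d 2).
Iteration 3: rows with parent_id in {6} -> root (id 9, d 3).
Iteration 4: no rows with parent_id in {9}; recursion stops.
Total rows emitted: 4.

4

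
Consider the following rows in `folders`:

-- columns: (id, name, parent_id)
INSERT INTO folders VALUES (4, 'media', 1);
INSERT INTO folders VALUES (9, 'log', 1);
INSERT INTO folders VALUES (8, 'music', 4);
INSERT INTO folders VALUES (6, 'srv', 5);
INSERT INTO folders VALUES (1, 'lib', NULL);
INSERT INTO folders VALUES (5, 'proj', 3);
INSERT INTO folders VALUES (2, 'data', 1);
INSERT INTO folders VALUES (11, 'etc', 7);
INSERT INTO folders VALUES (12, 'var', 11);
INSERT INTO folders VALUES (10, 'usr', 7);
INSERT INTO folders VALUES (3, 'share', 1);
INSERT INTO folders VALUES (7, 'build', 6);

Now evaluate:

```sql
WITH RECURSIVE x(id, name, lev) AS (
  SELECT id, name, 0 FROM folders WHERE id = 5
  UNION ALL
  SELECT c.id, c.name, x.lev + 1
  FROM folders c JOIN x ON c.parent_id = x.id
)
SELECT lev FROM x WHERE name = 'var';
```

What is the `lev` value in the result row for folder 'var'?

4

Base: id=5 (proj) at lev 0.
Iteration 1: rows with parent_id in {5} -> srv (id 6, lev 1).
Iteration 2: rows with parent_id in {6} -> build (id 7, lev 2).
Iteration 3: rows with parent_id in {7} -> usr (id 10, lev 3), etc (id 11, lev 3).
Iteration 4: rows with parent_id in {10,11} -> var (id 12, lev 4).
Iteration 5: no rows with parent_id in {12}; recursion stops.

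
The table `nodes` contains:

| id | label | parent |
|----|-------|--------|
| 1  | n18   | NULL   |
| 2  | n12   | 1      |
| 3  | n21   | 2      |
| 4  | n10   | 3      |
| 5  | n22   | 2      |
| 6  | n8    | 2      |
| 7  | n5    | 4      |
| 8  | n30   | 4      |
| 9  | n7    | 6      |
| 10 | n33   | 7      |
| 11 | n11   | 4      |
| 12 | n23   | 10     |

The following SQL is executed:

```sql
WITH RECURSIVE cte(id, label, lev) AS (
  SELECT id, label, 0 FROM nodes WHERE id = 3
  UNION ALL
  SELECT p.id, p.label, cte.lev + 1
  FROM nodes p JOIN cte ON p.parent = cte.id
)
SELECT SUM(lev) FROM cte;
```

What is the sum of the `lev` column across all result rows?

14

Base: id=3 (n21) at lev 0.
Iteration 1: rows with parent in {3} -> n10 (id 4, lev 1).
Iteration 2: rows with parent in {4} -> n5 (id 7, lev 2), n30 (id 8, lev 2), n11 (id 11, lev 2).
Iteration 3: rows with parent in {7,8,11} -> n33 (id 10, lev 3).
Iteration 4: rows with parent in {10} -> n23 (id 12, lev 4).
Iteration 5: no rows with parent in {12}; recursion stops.
SUM(lev) = 0 + 1 + 2 + 2 + 2 + 3 + 4 = 14.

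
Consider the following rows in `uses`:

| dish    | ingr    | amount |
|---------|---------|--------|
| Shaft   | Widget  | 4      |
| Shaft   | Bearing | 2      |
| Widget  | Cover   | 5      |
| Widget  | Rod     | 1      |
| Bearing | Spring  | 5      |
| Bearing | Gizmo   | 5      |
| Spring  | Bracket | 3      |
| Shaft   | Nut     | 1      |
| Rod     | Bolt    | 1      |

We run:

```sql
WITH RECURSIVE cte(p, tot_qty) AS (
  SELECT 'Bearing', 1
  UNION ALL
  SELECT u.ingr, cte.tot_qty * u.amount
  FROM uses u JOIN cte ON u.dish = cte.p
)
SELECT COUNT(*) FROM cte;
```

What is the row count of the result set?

4

Base: (Bearing, tot_qty=1).
Iteration 1: components of {Bearing} -> Gizmo = 1*5 = 5, Spring = 1*5 = 5.
Iteration 2: components of {Gizmo,Spring} -> Bracket = 5*3 = 15.
Iteration 3: no further components; recursion stops.
Total rows emitted: 4.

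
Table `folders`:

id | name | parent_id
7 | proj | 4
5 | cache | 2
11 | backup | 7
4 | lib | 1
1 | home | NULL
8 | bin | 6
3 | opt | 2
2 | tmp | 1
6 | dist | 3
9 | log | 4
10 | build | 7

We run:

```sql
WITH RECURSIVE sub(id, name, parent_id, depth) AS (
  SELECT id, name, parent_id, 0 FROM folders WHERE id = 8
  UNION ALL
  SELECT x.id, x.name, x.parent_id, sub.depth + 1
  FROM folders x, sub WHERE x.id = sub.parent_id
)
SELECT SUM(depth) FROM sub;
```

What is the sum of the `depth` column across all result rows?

10

Base: id=8 (bin), parent_id=6, depth 0.
Iteration 1: join on id=6 -> dist (id 6, parent_id=3, depth 1).
Iteration 2: join on id=3 -> opt (id 3, parent_id=2, depth 2).
Iteration 3: join on id=2 -> tmp (id 2, parent_id=1, depth 3).
Iteration 4: join on id=1 -> home (id 1, parent_id=NULL, depth 4).
Iteration 5: parent_id is NULL; no match; recursion stops.
SUM(depth) = 0 + 1 + 2 + 3 + 4 = 10.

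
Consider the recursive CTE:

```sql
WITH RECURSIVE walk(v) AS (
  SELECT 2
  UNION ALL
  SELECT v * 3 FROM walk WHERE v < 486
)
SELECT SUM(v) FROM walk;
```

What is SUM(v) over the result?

Base: v=2.
Iteration 1: 2 < 486 holds -> v = 2 * 3 = 6.
Iteration 2: 6 < 486 holds -> v = 6 * 3 = 18.
Iteration 3: 18 < 486 holds -> v = 18 * 3 = 54.
Iteration 4: 54 < 486 holds -> v = 54 * 3 = 162.
Iteration 5: 162 < 486 holds -> v = 162 * 3 = 486.
Iteration 6: 486 < 486 fails; recursion stops.
SUM(v) = 2 + 6 + 18 + 54 + 162 + 486 = 728.

728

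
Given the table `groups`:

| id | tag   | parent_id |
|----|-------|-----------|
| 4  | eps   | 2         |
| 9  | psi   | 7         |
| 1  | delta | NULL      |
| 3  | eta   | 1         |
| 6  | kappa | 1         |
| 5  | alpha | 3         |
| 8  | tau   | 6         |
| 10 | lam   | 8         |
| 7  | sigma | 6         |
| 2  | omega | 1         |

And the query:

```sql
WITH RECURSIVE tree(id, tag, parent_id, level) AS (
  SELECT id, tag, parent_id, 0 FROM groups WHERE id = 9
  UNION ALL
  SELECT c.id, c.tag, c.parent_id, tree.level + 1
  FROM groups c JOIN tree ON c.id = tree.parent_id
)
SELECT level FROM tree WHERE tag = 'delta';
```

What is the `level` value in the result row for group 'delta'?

3

Base: id=9 (psi), parent_id=7, level 0.
Iteration 1: join on id=7 -> sigma (id 7, parent_id=6, level 1).
Iteration 2: join on id=6 -> kappa (id 6, parent_id=1, level 2).
Iteration 3: join on id=1 -> delta (id 1, parent_id=NULL, level 3).
Iteration 4: parent_id is NULL; no match; recursion stops.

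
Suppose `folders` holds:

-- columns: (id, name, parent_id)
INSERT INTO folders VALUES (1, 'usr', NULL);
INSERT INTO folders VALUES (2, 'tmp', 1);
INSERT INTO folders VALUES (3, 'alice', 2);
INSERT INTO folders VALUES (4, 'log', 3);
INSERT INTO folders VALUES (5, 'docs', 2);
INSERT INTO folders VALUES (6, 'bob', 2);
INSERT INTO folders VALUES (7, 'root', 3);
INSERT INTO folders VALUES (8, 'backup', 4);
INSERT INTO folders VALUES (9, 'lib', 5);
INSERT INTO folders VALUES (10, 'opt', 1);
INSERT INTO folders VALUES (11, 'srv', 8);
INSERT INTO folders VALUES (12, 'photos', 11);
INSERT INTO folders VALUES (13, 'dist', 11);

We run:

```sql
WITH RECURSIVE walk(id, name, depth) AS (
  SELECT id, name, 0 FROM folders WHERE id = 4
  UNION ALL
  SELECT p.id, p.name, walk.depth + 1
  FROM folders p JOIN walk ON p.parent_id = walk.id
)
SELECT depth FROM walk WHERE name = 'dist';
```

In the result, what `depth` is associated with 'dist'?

3

Base: id=4 (log) at depth 0.
Iteration 1: rows with parent_id in {4} -> backup (id 8, depth 1).
Iteration 2: rows with parent_id in {8} -> srv (id 11, depth 2).
Iteration 3: rows with parent_id in {11} -> photos (id 12, depth 3), dist (id 13, depth 3).
Iteration 4: no rows with parent_id in {12,13}; recursion stops.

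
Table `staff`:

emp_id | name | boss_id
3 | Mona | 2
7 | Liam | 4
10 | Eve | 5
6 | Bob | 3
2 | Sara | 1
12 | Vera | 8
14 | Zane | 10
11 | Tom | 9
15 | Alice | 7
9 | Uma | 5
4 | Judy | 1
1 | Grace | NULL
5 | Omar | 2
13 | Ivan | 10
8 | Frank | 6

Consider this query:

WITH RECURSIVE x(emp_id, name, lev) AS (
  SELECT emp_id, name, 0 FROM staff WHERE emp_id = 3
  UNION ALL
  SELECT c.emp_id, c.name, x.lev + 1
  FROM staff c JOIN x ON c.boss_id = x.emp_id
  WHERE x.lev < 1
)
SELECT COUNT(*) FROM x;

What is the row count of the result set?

Base: emp_id=3 (Mona) at lev 0.
Iteration 1: rows with boss_id in {3} -> Bob (id 6, lev 1).
Iteration 2: lev < 1 fails for all current rows; recursion stops.
Total rows emitted: 2.

2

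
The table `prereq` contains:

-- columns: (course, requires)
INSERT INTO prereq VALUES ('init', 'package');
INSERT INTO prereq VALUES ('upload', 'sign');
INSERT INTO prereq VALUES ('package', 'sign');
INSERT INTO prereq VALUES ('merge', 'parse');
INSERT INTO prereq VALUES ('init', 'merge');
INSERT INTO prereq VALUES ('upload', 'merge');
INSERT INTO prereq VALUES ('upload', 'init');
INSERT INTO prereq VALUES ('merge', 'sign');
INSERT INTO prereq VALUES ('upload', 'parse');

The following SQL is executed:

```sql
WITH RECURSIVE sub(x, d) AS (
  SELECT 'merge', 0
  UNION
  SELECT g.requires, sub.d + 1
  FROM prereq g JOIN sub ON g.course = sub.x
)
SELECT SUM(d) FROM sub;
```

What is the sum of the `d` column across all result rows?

Base: (merge, d=0).
Iteration 1: edges from {merge} -> (parse, d=1), (sign, d=1).
Iteration 2: no outgoing edges from {parse,sign}; recursion stops.
SUM(d) = 0 + 1 + 1 = 2.

2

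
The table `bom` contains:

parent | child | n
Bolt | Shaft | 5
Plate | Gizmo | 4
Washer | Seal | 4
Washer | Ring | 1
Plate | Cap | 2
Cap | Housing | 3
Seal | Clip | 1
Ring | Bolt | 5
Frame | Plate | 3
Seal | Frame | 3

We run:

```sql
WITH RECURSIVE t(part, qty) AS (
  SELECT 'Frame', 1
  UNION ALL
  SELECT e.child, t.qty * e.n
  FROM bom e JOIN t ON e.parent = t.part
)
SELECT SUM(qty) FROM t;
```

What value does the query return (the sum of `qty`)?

40

Base: (Frame, qty=1).
Iteration 1: components of {Frame} -> Plate = 1*3 = 3.
Iteration 2: components of {Plate} -> Cap = 3*2 = 6, Gizmo = 3*4 = 12.
Iteration 3: components of {Cap,Gizmo} -> Housing = 6*3 = 18.
Iteration 4: no further components; recursion stops.
SUM(qty) = 1 + 3 + 6 + 12 + 18 = 40.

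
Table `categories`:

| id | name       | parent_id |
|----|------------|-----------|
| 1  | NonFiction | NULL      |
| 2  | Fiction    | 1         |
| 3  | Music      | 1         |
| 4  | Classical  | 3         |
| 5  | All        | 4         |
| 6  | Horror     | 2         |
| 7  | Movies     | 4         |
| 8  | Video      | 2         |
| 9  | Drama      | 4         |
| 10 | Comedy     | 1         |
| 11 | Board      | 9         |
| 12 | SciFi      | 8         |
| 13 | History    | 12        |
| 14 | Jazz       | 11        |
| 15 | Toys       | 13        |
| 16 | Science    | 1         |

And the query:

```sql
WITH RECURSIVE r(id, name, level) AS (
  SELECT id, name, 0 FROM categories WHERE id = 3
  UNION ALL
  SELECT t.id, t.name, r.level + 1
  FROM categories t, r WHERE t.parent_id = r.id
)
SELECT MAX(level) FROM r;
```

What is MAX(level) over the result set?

4

Base: id=3 (Music) at level 0.
Iteration 1: rows with parent_id in {3} -> Classical (id 4, level 1).
Iteration 2: rows with parent_id in {4} -> All (id 5, level 2), Movies (id 7, level 2), Drama (id 9, level 2).
Iteration 3: rows with parent_id in {5,7,9} -> Board (id 11, level 3).
Iteration 4: rows with parent_id in {11} -> Jazz (id 14, level 4).
Iteration 5: no rows with parent_id in {14}; recursion stops.
level values: 0, 1, 2, 2, 2, 3, 4; the maximum is 4.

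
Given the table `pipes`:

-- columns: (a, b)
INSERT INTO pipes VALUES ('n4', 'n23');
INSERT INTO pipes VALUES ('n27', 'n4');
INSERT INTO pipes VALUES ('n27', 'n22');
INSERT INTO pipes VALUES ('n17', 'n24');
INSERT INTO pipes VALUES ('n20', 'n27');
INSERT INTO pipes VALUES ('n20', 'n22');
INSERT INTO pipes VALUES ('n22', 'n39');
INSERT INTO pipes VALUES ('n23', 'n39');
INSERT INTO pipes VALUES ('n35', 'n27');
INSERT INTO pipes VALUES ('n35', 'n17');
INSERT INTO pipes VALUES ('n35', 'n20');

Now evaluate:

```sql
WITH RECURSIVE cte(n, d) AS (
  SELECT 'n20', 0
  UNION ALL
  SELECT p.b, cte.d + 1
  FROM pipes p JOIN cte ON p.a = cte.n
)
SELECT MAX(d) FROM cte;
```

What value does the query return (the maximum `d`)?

Base: (n20, d=0).
Iteration 1: edges from {n20} -> (n22, d=1), (n27, d=1).
Iteration 2: edges from {n22,n27} -> (n22, d=2), (n39, d=2), (n4, d=2).
Iteration 3: edges from {n22,n39,n4} -> (n23, d=3), (n39, d=3).
Iteration 4: edges from {n23,n39} -> (n39, d=4).
Iteration 5: no outgoing edges from {n39}; recursion stops.
d values: 0, 1, 1, 2, 2, 2, 3, 3, 4; the maximum is 4.

4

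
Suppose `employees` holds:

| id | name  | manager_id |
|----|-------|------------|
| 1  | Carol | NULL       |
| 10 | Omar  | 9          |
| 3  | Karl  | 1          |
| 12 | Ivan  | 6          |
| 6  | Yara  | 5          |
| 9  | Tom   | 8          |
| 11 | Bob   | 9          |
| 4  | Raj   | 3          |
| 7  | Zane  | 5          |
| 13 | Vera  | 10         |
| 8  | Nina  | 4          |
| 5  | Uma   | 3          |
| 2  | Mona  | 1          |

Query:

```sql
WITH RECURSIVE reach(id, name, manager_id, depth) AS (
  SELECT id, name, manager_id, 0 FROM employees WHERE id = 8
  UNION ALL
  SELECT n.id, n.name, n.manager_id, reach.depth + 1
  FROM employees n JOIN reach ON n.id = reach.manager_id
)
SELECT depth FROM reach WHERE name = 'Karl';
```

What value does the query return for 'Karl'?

2

Base: id=8 (Nina), manager_id=4, depth 0.
Iteration 1: join on id=4 -> Raj (id 4, manager_id=3, depth 1).
Iteration 2: join on id=3 -> Karl (id 3, manager_id=1, depth 2).
Iteration 3: join on id=1 -> Carol (id 1, manager_id=NULL, depth 3).
Iteration 4: manager_id is NULL; no match; recursion stops.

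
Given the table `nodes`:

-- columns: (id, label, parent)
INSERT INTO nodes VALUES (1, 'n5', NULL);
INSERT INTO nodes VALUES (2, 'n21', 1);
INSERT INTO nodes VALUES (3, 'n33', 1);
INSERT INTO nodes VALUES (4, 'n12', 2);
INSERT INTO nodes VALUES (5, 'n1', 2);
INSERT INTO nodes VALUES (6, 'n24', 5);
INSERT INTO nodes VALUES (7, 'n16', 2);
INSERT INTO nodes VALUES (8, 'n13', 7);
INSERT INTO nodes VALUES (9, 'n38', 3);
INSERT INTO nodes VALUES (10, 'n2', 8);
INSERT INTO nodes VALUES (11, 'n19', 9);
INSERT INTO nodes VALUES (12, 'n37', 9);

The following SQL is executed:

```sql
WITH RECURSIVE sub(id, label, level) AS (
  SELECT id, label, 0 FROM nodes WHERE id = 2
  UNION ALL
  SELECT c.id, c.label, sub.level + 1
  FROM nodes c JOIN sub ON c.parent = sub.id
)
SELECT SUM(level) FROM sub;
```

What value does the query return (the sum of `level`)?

Base: id=2 (n21) at level 0.
Iteration 1: rows with parent in {2} -> n12 (id 4, level 1), n1 (id 5, level 1), n16 (id 7, level 1).
Iteration 2: rows with parent in {4,5,7} -> n24 (id 6, level 2), n13 (id 8, level 2).
Iteration 3: rows with parent in {6,8} -> n2 (id 10, level 3).
Iteration 4: no rows with parent in {10}; recursion stops.
SUM(level) = 0 + 1 + 1 + 1 + 2 + 2 + 3 = 10.

10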